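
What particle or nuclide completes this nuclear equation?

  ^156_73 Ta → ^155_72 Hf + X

Conserve mass number: 156 = 155 + A, so A = 1.
Conserve atomic number: 73 = 72 + Z, so Z = 1.
A = 1 and Z = 1 is ^1_1 H — a proton.

proton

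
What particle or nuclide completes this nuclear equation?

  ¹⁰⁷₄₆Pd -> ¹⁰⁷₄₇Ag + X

beta-minus particle

Conserve mass number: 107 = 107 + A, so A = 0.
Conserve atomic number: 46 = 47 + Z, so Z = -1.
A = 0 and Z = -1 is ⁰₋₁e — a beta-minus particle.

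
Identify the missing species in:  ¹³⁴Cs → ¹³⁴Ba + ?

beta-minus particle

Conserve mass number: 134 = 134 + A, so A = 0.
Conserve atomic number: 55 = 56 + Z, so Z = -1.
A = 0 and Z = -1 is e⁻ — a beta-minus particle.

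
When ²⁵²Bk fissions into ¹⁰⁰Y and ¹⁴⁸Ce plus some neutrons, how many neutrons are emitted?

Conserve mass number: 252 = 100 + 148 + k, so k = 252 − 248 = 4.
Check atomic number: 97 = 39 + 58 + 0 = 97. ✓

4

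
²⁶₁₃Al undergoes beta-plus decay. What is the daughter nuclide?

Beta-plus decay: mass number changes by +0, atomic number by -1.
A: 26 = 26; Z: 13 − 1 = 12.
Z = 12 is magnesium, so the daughter is ²⁶₁₂Mg.

Mg-26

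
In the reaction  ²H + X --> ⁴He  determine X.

Conserve mass number: 2 + A = 4, so A = 2.
Conserve atomic number: 1 + Z = 2, so Z = 1.
A = 2 and Z = 1 is ²H — a deuteron.

deuteron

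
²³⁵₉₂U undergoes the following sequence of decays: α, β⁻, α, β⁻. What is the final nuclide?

Th-227

Start: (A, Z) = (235, 92).
After α: (231, 90).
After β⁻: (231, 91).
After α: (227, 89).
After β⁻: (227, 90).
Z = 90 is thorium.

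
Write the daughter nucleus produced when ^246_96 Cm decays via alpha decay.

Pu-242

Alpha decay: mass number changes by -4, atomic number by -2.
A: 246 − 4 = 242; Z: 96 − 2 = 94.
Z = 94 is plutonium, so the daughter is ^242_94 Pu.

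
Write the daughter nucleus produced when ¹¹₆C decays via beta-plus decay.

B-11

Beta-plus decay: mass number changes by +0, atomic number by -1.
A: 11 = 11; Z: 6 − 1 = 5.
Z = 5 is boron, so the daughter is ¹¹₅B.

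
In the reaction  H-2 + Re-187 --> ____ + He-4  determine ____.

W-185

Conserve mass number: 2 + 187 = A + 4, so A = 185.
Conserve atomic number: 1 + 75 = Z + 2, so Z = 74.
Z = 74 is tungsten, so the species is W-185.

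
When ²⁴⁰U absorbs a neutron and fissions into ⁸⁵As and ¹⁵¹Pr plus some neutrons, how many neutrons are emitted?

5

Conserve mass number: 241 = 85 + 151 + k, so k = 241 − 236 = 5.
Check atomic number: 92 = 33 + 59 + 0 = 92. ✓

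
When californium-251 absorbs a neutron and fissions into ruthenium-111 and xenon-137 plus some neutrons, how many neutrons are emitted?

4

Conserve mass number: 252 = 111 + 137 + k, so k = 252 − 248 = 4.
Check atomic number: 98 = 44 + 54 + 0 = 98. ✓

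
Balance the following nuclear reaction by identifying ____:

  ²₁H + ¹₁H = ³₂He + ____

gamma ray

Conserve mass number: 2 + 1 = 3 + A, so A = 0.
Conserve atomic number: 1 + 1 = 2 + Z, so Z = 0.
A = 0 and Z = 0 is ⁰₀γ — a gamma ray.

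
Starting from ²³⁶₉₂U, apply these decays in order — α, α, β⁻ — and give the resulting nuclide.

Start: (A, Z) = (236, 92).
After α: (232, 90).
After α: (228, 88).
After β⁻: (228, 89).
Z = 89 is actinium.

Ac-228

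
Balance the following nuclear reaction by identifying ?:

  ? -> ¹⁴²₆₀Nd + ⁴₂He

Conserve mass number: A = 142 + 4, so A = 146.
Conserve atomic number: Z = 60 + 2, so Z = 62.
Z = 62 is samarium, so the species is ¹⁴⁶₆₂Sm.

Sm-146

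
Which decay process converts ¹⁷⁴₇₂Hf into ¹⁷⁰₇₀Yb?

ΔA = 170 − 174 = -4; ΔZ = 70 − 72 = -2.
A drops by 4 and Z drops by 2 — the signature of alpha emission.

alpha decay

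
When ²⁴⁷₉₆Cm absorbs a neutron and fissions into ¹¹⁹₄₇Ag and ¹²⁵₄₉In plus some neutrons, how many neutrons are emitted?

4

Conserve mass number: 248 = 119 + 125 + k, so k = 248 − 244 = 4.
Check atomic number: 96 = 47 + 49 + 0 = 96. ✓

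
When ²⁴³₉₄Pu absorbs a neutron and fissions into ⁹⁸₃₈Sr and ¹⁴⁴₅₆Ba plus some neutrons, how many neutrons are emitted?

2

Conserve mass number: 244 = 98 + 144 + k, so k = 244 − 242 = 2.
Check atomic number: 94 = 38 + 56 + 0 = 94. ✓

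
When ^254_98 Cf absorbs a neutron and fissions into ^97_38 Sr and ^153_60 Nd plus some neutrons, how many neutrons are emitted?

5

Conserve mass number: 255 = 97 + 153 + k, so k = 255 − 250 = 5.
Check atomic number: 98 = 38 + 60 + 0 = 98. ✓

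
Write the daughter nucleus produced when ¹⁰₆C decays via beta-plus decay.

Beta-plus decay: mass number changes by +0, atomic number by -1.
A: 10 = 10; Z: 6 − 1 = 5.
Z = 5 is boron, so the daughter is ¹⁰₅B.

B-10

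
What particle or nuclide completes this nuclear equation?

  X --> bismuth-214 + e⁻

Conserve mass number: A = 214 + 0, so A = 214.
Conserve atomic number: Z = 83 − 1, so Z = 82.
Z = 82 is lead, so the species is lead-214.

Pb-214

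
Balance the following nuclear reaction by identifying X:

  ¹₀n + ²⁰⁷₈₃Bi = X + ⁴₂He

Tl-204

Conserve mass number: 1 + 207 = A + 4, so A = 204.
Conserve atomic number: 0 + 83 = Z + 2, so Z = 81.
Z = 81 is thallium, so the species is ²⁰⁴₈₁Tl.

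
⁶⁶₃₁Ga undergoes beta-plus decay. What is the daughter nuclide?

Beta-plus decay: mass number changes by +0, atomic number by -1.
A: 66 = 66; Z: 31 − 1 = 30.
Z = 30 is zinc, so the daughter is ⁶⁶₃₀Zn.

Zn-66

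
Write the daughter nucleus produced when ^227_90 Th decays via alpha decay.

Alpha decay: mass number changes by -4, atomic number by -2.
A: 227 − 4 = 223; Z: 90 − 2 = 88.
Z = 88 is radium, so the daughter is ^223_88 Ra.

Ra-223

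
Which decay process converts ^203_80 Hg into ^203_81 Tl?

beta-minus decay

ΔA = 203 − 203 = 0; ΔZ = 81 − 80 = +1.
A is unchanged and Z rises by 1 — a neutron has become a proton (β⁻ decay).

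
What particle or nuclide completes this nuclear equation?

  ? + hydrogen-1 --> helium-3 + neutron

triton

Conserve mass number: A + 1 = 3 + 1, so A = 3.
Conserve atomic number: Z + 1 = 2 + 0, so Z = 1.
A = 3 and Z = 1 is hydrogen-3 — a triton.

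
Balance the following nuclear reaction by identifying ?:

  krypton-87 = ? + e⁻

Conserve mass number: 87 = A + 0, so A = 87.
Conserve atomic number: 36 = Z − 1, so Z = 37.
Z = 37 is rubidium, so the species is rubidium-87.

Rb-87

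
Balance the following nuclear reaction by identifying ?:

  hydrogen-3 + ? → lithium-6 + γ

Conserve mass number: 3 + A = 6 + 0, so A = 3.
Conserve atomic number: 1 + Z = 3 + 0, so Z = 2.
Z = 2 is helium, so the species is helium-3.

He-3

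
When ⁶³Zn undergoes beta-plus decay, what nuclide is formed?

Cu-63

Beta-plus decay: mass number changes by +0, atomic number by -1.
A: 63 = 63; Z: 30 − 1 = 29.
Z = 29 is copper, so the daughter is ⁶³Cu.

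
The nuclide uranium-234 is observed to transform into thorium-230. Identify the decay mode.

ΔA = 230 − 234 = -4; ΔZ = 90 − 92 = -2.
A drops by 4 and Z drops by 2 — the signature of alpha emission.

alpha decay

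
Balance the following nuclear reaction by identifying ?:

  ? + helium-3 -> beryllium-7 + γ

Conserve mass number: A + 3 = 7 + 0, so A = 4.
Conserve atomic number: Z + 2 = 4 + 0, so Z = 2.
A = 4 and Z = 2 is helium-4 — an alpha particle.

alpha particle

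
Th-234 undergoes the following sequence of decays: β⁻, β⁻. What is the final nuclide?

Start: (A, Z) = (234, 90).
After β⁻: (234, 91).
After β⁻: (234, 92).
Z = 92 is uranium.

U-234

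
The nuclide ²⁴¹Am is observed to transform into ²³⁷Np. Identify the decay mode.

alpha decay

ΔA = 237 − 241 = -4; ΔZ = 93 − 95 = -2.
A drops by 4 and Z drops by 2 — the signature of alpha emission.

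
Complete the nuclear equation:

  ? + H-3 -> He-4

proton

Conserve mass number: A + 3 = 4, so A = 1.
Conserve atomic number: Z + 1 = 2, so Z = 1.
A = 1 and Z = 1 is H-1 — a proton.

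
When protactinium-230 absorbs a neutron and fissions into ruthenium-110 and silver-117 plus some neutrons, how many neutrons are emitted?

4

Conserve mass number: 231 = 110 + 117 + k, so k = 231 − 227 = 4.
Check atomic number: 91 = 44 + 47 + 0 = 91. ✓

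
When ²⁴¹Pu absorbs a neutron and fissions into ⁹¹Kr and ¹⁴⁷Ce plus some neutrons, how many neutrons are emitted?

4

Conserve mass number: 242 = 91 + 147 + k, so k = 242 − 238 = 4.
Check atomic number: 94 = 36 + 58 + 0 = 94. ✓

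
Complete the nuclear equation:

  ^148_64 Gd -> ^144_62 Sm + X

Conserve mass number: 148 = 144 + A, so A = 4.
Conserve atomic number: 64 = 62 + Z, so Z = 2.
A = 4 and Z = 2 is ^4_2 He — an alpha particle.

alpha particle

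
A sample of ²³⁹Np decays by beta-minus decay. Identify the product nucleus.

Beta-minus decay: mass number changes by +0, atomic number by +1.
A: 239 = 239; Z: 93 + 1 = 94.
Z = 94 is plutonium, so the daughter is ²³⁹Pu.

Pu-239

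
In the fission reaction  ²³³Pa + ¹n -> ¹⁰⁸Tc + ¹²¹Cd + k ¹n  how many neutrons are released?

Conserve mass number: 234 = 108 + 121 + k, so k = 234 − 229 = 5.
Check atomic number: 91 = 43 + 48 + 0 = 91. ✓

5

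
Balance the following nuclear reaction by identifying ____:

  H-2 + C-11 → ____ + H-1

C-12

Conserve mass number: 2 + 11 = A + 1, so A = 12.
Conserve atomic number: 1 + 6 = Z + 1, so Z = 6.
Z = 6 is carbon, so the species is C-12.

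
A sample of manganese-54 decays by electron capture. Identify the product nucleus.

Cr-54

Electron capture: mass number changes by +0, atomic number by -1.
A: 54 = 54; Z: 25 − 1 = 24.
Z = 24 is chromium, so the daughter is chromium-54.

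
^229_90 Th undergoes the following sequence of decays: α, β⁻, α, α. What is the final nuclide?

Start: (A, Z) = (229, 90).
After α: (225, 88).
After β⁻: (225, 89).
After α: (221, 87).
After α: (217, 85).
Z = 85 is astatine.

At-217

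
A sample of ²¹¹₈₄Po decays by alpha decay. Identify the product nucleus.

Alpha decay: mass number changes by -4, atomic number by -2.
A: 211 − 4 = 207; Z: 84 − 2 = 82.
Z = 82 is lead, so the daughter is ²⁰⁷₈₂Pb.

Pb-207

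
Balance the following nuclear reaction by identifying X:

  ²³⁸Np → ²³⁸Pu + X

Conserve mass number: 238 = 238 + A, so A = 0.
Conserve atomic number: 93 = 94 + Z, so Z = -1.
A = 0 and Z = -1 is e⁻ — a beta-minus particle.

beta-minus particle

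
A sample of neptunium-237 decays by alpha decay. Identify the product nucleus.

Pa-233

Alpha decay: mass number changes by -4, atomic number by -2.
A: 237 − 4 = 233; Z: 93 − 2 = 91.
Z = 91 is protactinium, so the daughter is protactinium-233.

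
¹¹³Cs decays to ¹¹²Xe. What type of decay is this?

ΔA = 112 − 113 = -1; ΔZ = 54 − 55 = -1.
A drops by 1 and Z drops by 1 — a proton was emitted.

proton emission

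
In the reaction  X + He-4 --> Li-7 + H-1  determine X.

Conserve mass number: A + 4 = 7 + 1, so A = 4.
Conserve atomic number: Z + 2 = 3 + 1, so Z = 2.
A = 4 and Z = 2 is He-4 — an alpha particle.

alpha particle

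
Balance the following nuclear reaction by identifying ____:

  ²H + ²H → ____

Conserve mass number: 2 + 2 = A, so A = 4.
Conserve atomic number: 1 + 1 = Z, so Z = 2.
A = 4 and Z = 2 is ⁴He — an alpha particle.

He-4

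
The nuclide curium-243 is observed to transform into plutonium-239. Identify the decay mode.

alpha decay

ΔA = 239 − 243 = -4; ΔZ = 94 − 96 = -2.
A drops by 4 and Z drops by 2 — the signature of alpha emission.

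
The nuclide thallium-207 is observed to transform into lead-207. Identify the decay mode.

beta-minus decay

ΔA = 207 − 207 = 0; ΔZ = 82 − 81 = +1.
A is unchanged and Z rises by 1 — a neutron has become a proton (β⁻ decay).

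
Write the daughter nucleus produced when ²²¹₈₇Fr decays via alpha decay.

At-217

Alpha decay: mass number changes by -4, atomic number by -2.
A: 221 − 4 = 217; Z: 87 − 2 = 85.
Z = 85 is astatine, so the daughter is ²¹⁷₈₅At.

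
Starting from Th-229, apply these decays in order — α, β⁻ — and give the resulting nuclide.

Ac-225

Start: (A, Z) = (229, 90).
After α: (225, 88).
After β⁻: (225, 89).
Z = 89 is actinium.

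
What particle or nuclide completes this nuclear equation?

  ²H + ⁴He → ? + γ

Conserve mass number: 2 + 4 = A + 0, so A = 6.
Conserve atomic number: 1 + 2 = Z + 0, so Z = 3.
Z = 3 is lithium, so the species is ⁶Li.

Li-6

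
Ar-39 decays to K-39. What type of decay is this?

ΔA = 39 − 39 = 0; ΔZ = 19 − 18 = +1.
A is unchanged and Z rises by 1 — a neutron has become a proton (β⁻ decay).

beta-minus decay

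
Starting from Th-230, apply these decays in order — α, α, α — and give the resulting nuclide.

Po-218

Start: (A, Z) = (230, 90).
After α: (226, 88).
After α: (222, 86).
After α: (218, 84).
Z = 84 is polonium.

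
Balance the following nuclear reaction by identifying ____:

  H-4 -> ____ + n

Conserve mass number: 4 = A + 1, so A = 3.
Conserve atomic number: 1 = Z + 0, so Z = 1.
A = 3 and Z = 1 is H-3 — a triton.

H-3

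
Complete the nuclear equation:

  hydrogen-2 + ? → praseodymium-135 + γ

Conserve mass number: 2 + A = 135 + 0, so A = 133.
Conserve atomic number: 1 + Z = 59 + 0, so Z = 58.
Z = 58 is cerium, so the species is cerium-133.

Ce-133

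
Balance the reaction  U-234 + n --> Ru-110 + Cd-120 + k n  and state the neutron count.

Conserve mass number: 235 = 110 + 120 + k, so k = 235 − 230 = 5.
Check atomic number: 92 = 44 + 48 + 0 = 92. ✓

5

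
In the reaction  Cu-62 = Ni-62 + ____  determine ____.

Conserve mass number: 62 = 62 + A, so A = 0.
Conserve atomic number: 29 = 28 + Z, so Z = 1.
A = 0 and Z = 1 is e⁺ — a positron.

positron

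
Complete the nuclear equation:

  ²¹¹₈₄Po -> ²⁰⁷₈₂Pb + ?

Conserve mass number: 211 = 207 + A, so A = 4.
Conserve atomic number: 84 = 82 + Z, so Z = 2.
A = 4 and Z = 2 is ⁴₂He — an alpha particle.

alpha particle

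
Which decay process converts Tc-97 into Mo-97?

beta-plus decay or electron capture

ΔA = 97 − 97 = 0; ΔZ = 42 − 43 = -1.
A is unchanged and Z drops by 1 — a proton has become a neutron (β⁺ emission or electron capture).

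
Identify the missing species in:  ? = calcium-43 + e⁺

Conserve mass number: A = 43 + 0, so A = 43.
Conserve atomic number: Z = 20 + 1, so Z = 21.
Z = 21 is scandium, so the species is scandium-43.

Sc-43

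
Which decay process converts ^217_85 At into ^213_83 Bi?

alpha decay

ΔA = 213 − 217 = -4; ΔZ = 83 − 85 = -2.
A drops by 4 and Z drops by 2 — the signature of alpha emission.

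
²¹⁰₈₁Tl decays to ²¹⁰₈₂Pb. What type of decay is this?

beta-minus decay

ΔA = 210 − 210 = 0; ΔZ = 82 − 81 = +1.
A is unchanged and Z rises by 1 — a neutron has become a proton (β⁻ decay).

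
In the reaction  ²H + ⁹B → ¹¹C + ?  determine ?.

gamma ray

Conserve mass number: 2 + 9 = 11 + A, so A = 0.
Conserve atomic number: 1 + 5 = 6 + Z, so Z = 0.
A = 0 and Z = 0 is γ — a gamma ray.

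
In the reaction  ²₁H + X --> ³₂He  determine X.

proton

Conserve mass number: 2 + A = 3, so A = 1.
Conserve atomic number: 1 + Z = 2, so Z = 1.
A = 1 and Z = 1 is ¹₁H — a proton.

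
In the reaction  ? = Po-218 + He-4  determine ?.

Conserve mass number: A = 218 + 4, so A = 222.
Conserve atomic number: Z = 84 + 2, so Z = 86.
Z = 86 is radon, so the species is Rn-222.

Rn-222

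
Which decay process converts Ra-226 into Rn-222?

ΔA = 222 − 226 = -4; ΔZ = 86 − 88 = -2.
A drops by 4 and Z drops by 2 — the signature of alpha emission.

alpha decay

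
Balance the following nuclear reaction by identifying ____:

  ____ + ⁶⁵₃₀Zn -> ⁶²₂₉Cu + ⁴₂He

proton

Conserve mass number: A + 65 = 62 + 4, so A = 1.
Conserve atomic number: Z + 30 = 29 + 2, so Z = 1.
A = 1 and Z = 1 is ¹₁H — a proton.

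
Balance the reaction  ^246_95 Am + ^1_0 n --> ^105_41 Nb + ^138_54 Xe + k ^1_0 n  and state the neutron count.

4

Conserve mass number: 247 = 105 + 138 + k, so k = 247 − 243 = 4.
Check atomic number: 95 = 41 + 54 + 0 = 95. ✓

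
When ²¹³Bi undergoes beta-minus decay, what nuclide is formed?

Beta-minus decay: mass number changes by +0, atomic number by +1.
A: 213 = 213; Z: 83 + 1 = 84.
Z = 84 is polonium, so the daughter is ²¹³Po.

Po-213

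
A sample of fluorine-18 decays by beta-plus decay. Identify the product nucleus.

O-18

Beta-plus decay: mass number changes by +0, atomic number by -1.
A: 18 = 18; Z: 9 − 1 = 8.
Z = 8 is oxygen, so the daughter is oxygen-18.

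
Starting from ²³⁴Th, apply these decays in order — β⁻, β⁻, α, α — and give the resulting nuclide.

Ra-226

Start: (A, Z) = (234, 90).
After β⁻: (234, 91).
After β⁻: (234, 92).
After α: (230, 90).
After α: (226, 88).
Z = 88 is radium.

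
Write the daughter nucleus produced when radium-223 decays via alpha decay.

Rn-219

Alpha decay: mass number changes by -4, atomic number by -2.
A: 223 − 4 = 219; Z: 88 − 2 = 86.
Z = 86 is radon, so the daughter is radon-219.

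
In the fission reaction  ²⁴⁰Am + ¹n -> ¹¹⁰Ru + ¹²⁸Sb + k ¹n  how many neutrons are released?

3

Conserve mass number: 241 = 110 + 128 + k, so k = 241 − 238 = 3.
Check atomic number: 95 = 44 + 51 + 0 = 95. ✓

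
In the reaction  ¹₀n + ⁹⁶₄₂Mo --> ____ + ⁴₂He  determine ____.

Conserve mass number: 1 + 96 = A + 4, so A = 93.
Conserve atomic number: 0 + 42 = Z + 2, so Z = 40.
Z = 40 is zirconium, so the species is ⁹³₄₀Zr.

Zr-93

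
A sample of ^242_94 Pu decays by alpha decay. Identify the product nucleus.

U-238

Alpha decay: mass number changes by -4, atomic number by -2.
A: 242 − 4 = 238; Z: 94 − 2 = 92.
Z = 92 is uranium, so the daughter is ^238_92 U.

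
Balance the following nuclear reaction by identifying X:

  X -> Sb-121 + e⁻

Sn-121

Conserve mass number: A = 121 + 0, so A = 121.
Conserve atomic number: Z = 51 − 1, so Z = 50.
Z = 50 is tin, so the species is Sn-121.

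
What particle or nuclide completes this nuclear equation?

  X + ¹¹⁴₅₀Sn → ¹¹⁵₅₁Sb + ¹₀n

Conserve mass number: A + 114 = 115 + 1, so A = 2.
Conserve atomic number: Z + 50 = 51 + 0, so Z = 1.
A = 2 and Z = 1 is ²₁H — a deuteron.

deuteron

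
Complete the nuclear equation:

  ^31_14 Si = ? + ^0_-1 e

P-31

Conserve mass number: 31 = A + 0, so A = 31.
Conserve atomic number: 14 = Z − 1, so Z = 15.
Z = 15 is phosphorus, so the species is ^31_15 P.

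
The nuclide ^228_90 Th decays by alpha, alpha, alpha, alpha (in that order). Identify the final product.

Start: (A, Z) = (228, 90).
After α: (224, 88).
After α: (220, 86).
After α: (216, 84).
After α: (212, 82).
Z = 82 is lead.

Pb-212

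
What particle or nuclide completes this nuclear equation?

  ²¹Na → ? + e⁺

Conserve mass number: 21 = A + 0, so A = 21.
Conserve atomic number: 11 = Z + 1, so Z = 10.
Z = 10 is neon, so the species is ²¹Ne.

Ne-21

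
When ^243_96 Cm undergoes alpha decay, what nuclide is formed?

Pu-239

Alpha decay: mass number changes by -4, atomic number by -2.
A: 243 − 4 = 239; Z: 96 − 2 = 94.
Z = 94 is plutonium, so the daughter is ^239_94 Pu.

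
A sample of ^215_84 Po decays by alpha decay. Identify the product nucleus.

Alpha decay: mass number changes by -4, atomic number by -2.
A: 215 − 4 = 211; Z: 84 − 2 = 82.
Z = 82 is lead, so the daughter is ^211_82 Pb.

Pb-211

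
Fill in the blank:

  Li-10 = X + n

Conserve mass number: 10 = A + 1, so A = 9.
Conserve atomic number: 3 = Z + 0, so Z = 3.
Z = 3 is lithium, so the species is Li-9.

Li-9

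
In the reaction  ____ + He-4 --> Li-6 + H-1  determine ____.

Conserve mass number: A + 4 = 6 + 1, so A = 3.
Conserve atomic number: Z + 2 = 3 + 1, so Z = 2.
Z = 2 is helium, so the species is He-3.

He-3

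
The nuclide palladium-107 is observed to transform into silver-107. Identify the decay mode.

beta-minus decay

ΔA = 107 − 107 = 0; ΔZ = 47 − 46 = +1.
A is unchanged and Z rises by 1 — a neutron has become a proton (β⁻ decay).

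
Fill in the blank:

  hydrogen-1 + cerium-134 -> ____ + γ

Conserve mass number: 1 + 134 = A + 0, so A = 135.
Conserve atomic number: 1 + 58 = Z + 0, so Z = 59.
Z = 59 is praseodymium, so the species is praseodymium-135.

Pr-135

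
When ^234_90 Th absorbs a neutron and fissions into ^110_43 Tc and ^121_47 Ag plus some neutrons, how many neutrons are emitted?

4

Conserve mass number: 235 = 110 + 121 + k, so k = 235 − 231 = 4.
Check atomic number: 90 = 43 + 47 + 0 = 90. ✓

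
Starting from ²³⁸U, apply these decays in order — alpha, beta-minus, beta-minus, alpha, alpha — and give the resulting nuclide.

Ra-226

Start: (A, Z) = (238, 92).
After α: (234, 90).
After β⁻: (234, 91).
After β⁻: (234, 92).
After α: (230, 90).
After α: (226, 88).
Z = 88 is radium.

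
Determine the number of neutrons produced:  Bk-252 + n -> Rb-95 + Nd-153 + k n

5

Conserve mass number: 253 = 95 + 153 + k, so k = 253 − 248 = 5.
Check atomic number: 97 = 37 + 60 + 0 = 97. ✓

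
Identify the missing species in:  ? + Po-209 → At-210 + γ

Conserve mass number: A + 209 = 210 + 0, so A = 1.
Conserve atomic number: Z + 84 = 85 + 0, so Z = 1.
A = 1 and Z = 1 is H-1 — a proton.

proton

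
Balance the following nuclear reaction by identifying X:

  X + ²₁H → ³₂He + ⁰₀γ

proton

Conserve mass number: A + 2 = 3 + 0, so A = 1.
Conserve atomic number: Z + 1 = 2 + 0, so Z = 1.
A = 1 and Z = 1 is ¹₁H — a proton.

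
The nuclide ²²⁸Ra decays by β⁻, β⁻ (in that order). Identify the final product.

Th-228

Start: (A, Z) = (228, 88).
After β⁻: (228, 89).
After β⁻: (228, 90).
Z = 90 is thorium.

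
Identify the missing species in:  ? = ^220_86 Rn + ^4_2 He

Ra-224

Conserve mass number: A = 220 + 4, so A = 224.
Conserve atomic number: Z = 86 + 2, so Z = 88.
Z = 88 is radium, so the species is ^224_88 Ra.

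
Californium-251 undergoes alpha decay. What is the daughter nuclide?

Alpha decay: mass number changes by -4, atomic number by -2.
A: 251 − 4 = 247; Z: 98 − 2 = 96.
Z = 96 is curium, so the daughter is curium-247.

Cm-247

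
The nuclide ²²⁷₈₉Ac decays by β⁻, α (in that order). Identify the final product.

Start: (A, Z) = (227, 89).
After β⁻: (227, 90).
After α: (223, 88).
Z = 88 is radium.

Ra-223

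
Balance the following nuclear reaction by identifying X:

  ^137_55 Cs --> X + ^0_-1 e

Conserve mass number: 137 = A + 0, so A = 137.
Conserve atomic number: 55 = Z − 1, so Z = 56.
Z = 56 is barium, so the species is ^137_56 Ba.

Ba-137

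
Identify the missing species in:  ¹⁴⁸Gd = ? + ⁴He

Conserve mass number: 148 = A + 4, so A = 144.
Conserve atomic number: 64 = Z + 2, so Z = 62.
Z = 62 is samarium, so the species is ¹⁴⁴Sm.

Sm-144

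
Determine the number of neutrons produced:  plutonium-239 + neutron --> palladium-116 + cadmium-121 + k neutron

3

Conserve mass number: 240 = 116 + 121 + k, so k = 240 − 237 = 3.
Check atomic number: 94 = 46 + 48 + 0 = 94. ✓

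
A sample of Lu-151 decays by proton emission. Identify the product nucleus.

Proton emission: mass number changes by -1, atomic number by -1.
A: 151 − 1 = 150; Z: 71 − 1 = 70.
Z = 70 is ytterbium, so the daughter is Yb-150.

Yb-150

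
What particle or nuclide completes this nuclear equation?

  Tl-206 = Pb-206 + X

Conserve mass number: 206 = 206 + A, so A = 0.
Conserve atomic number: 81 = 82 + Z, so Z = -1.
A = 0 and Z = -1 is e⁻ — a beta-minus particle.

beta-minus particle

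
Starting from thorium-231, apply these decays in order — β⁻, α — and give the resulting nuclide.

Ac-227

Start: (A, Z) = (231, 90).
After β⁻: (231, 91).
After α: (227, 89).
Z = 89 is actinium.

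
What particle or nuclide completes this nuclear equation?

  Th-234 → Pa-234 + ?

Conserve mass number: 234 = 234 + A, so A = 0.
Conserve atomic number: 90 = 91 + Z, so Z = -1.
A = 0 and Z = -1 is e⁻ — a beta-minus particle.

beta-minus particle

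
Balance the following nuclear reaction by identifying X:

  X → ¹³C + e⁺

Conserve mass number: A = 13 + 0, so A = 13.
Conserve atomic number: Z = 6 + 1, so Z = 7.
Z = 7 is nitrogen, so the species is ¹³N.

N-13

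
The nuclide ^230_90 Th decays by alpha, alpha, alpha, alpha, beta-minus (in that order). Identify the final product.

Bi-214

Start: (A, Z) = (230, 90).
After α: (226, 88).
After α: (222, 86).
After α: (218, 84).
After α: (214, 82).
After β⁻: (214, 83).
Z = 83 is bismuth.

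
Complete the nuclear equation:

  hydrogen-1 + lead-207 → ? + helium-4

Tl-204

Conserve mass number: 1 + 207 = A + 4, so A = 204.
Conserve atomic number: 1 + 82 = Z + 2, so Z = 81.
Z = 81 is thallium, so the species is thallium-204.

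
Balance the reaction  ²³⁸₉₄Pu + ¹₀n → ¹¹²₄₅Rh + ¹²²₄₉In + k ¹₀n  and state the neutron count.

Conserve mass number: 239 = 112 + 122 + k, so k = 239 − 234 = 5.
Check atomic number: 94 = 45 + 49 + 0 = 94. ✓

5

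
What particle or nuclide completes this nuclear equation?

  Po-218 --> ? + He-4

Pb-214

Conserve mass number: 218 = A + 4, so A = 214.
Conserve atomic number: 84 = Z + 2, so Z = 82.
Z = 82 is lead, so the species is Pb-214.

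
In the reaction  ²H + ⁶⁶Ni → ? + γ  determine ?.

Conserve mass number: 2 + 66 = A + 0, so A = 68.
Conserve atomic number: 1 + 28 = Z + 0, so Z = 29.
Z = 29 is copper, so the species is ⁶⁸Cu.

Cu-68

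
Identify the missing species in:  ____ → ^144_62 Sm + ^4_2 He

Gd-148

Conserve mass number: A = 144 + 4, so A = 148.
Conserve atomic number: Z = 62 + 2, so Z = 64.
Z = 64 is gadolinium, so the species is ^148_64 Gd.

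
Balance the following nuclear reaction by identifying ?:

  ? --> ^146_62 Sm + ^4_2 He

Conserve mass number: A = 146 + 4, so A = 150.
Conserve atomic number: Z = 62 + 2, so Z = 64.
Z = 64 is gadolinium, so the species is ^150_64 Gd.

Gd-150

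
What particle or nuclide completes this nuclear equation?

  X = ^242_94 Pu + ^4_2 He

Cm-246

Conserve mass number: A = 242 + 4, so A = 246.
Conserve atomic number: Z = 94 + 2, so Z = 96.
Z = 96 is curium, so the species is ^246_96 Cm.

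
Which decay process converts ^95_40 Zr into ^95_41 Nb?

ΔA = 95 − 95 = 0; ΔZ = 41 − 40 = +1.
A is unchanged and Z rises by 1 — a neutron has become a proton (β⁻ decay).

beta-minus decay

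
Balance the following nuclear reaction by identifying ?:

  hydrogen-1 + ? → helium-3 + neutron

triton

Conserve mass number: 1 + A = 3 + 1, so A = 3.
Conserve atomic number: 1 + Z = 2 + 0, so Z = 1.
A = 3 and Z = 1 is hydrogen-3 — a triton.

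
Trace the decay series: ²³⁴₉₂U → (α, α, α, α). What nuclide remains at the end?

Po-218

Start: (A, Z) = (234, 92).
After α: (230, 90).
After α: (226, 88).
After α: (222, 86).
After α: (218, 84).
Z = 84 is polonium.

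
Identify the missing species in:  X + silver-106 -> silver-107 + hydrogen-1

deuteron

Conserve mass number: A + 106 = 107 + 1, so A = 2.
Conserve atomic number: Z + 47 = 47 + 1, so Z = 1.
A = 2 and Z = 1 is hydrogen-2 — a deuteron.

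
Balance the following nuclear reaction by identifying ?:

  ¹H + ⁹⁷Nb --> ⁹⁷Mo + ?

Conserve mass number: 1 + 97 = 97 + A, so A = 1.
Conserve atomic number: 1 + 41 = 42 + Z, so Z = 0.
A = 1 and Z = 0 is ¹n — a neutron.

neutron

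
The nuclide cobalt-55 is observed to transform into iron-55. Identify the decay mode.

beta-plus decay or electron capture

ΔA = 55 − 55 = 0; ΔZ = 26 − 27 = -1.
A is unchanged and Z drops by 1 — a proton has become a neutron (β⁺ emission or electron capture).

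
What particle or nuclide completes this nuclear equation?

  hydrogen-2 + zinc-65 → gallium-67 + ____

Conserve mass number: 2 + 65 = 67 + A, so A = 0.
Conserve atomic number: 1 + 30 = 31 + Z, so Z = 0.
A = 0 and Z = 0 is γ — a gamma ray.

gamma ray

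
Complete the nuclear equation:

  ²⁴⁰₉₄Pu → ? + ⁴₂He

Conserve mass number: 240 = A + 4, so A = 236.
Conserve atomic number: 94 = Z + 2, so Z = 92.
Z = 92 is uranium, so the species is ²³⁶₉₂U.

U-236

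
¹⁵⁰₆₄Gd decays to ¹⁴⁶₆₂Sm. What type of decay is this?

ΔA = 146 − 150 = -4; ΔZ = 62 − 64 = -2.
A drops by 4 and Z drops by 2 — the signature of alpha emission.

alpha decay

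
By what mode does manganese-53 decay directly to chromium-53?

ΔA = 53 − 53 = 0; ΔZ = 24 − 25 = -1.
A is unchanged and Z drops by 1 — a proton has become a neutron (β⁺ emission or electron capture).

beta-plus decay or electron capture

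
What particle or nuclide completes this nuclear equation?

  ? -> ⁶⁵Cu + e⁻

Ni-65

Conserve mass number: A = 65 + 0, so A = 65.
Conserve atomic number: Z = 29 − 1, so Z = 28.
Z = 28 is nickel, so the species is ⁶⁵Ni.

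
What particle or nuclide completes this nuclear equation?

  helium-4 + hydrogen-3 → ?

Conserve mass number: 4 + 3 = A, so A = 7.
Conserve atomic number: 2 + 1 = Z, so Z = 3.
Z = 3 is lithium, so the species is lithium-7.

Li-7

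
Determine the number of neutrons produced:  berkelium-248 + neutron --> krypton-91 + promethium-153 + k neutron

5

Conserve mass number: 249 = 91 + 153 + k, so k = 249 − 244 = 5.
Check atomic number: 97 = 36 + 61 + 0 = 97. ✓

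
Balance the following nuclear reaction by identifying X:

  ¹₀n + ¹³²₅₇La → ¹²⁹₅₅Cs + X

alpha particle

Conserve mass number: 1 + 132 = 129 + A, so A = 4.
Conserve atomic number: 0 + 57 = 55 + Z, so Z = 2.
A = 4 and Z = 2 is ⁴₂He — an alpha particle.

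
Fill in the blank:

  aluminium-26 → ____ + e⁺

Conserve mass number: 26 = A + 0, so A = 26.
Conserve atomic number: 13 = Z + 1, so Z = 12.
Z = 12 is magnesium, so the species is magnesium-26.

Mg-26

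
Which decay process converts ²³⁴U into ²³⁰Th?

alpha decay

ΔA = 230 − 234 = -4; ΔZ = 90 − 92 = -2.
A drops by 4 and Z drops by 2 — the signature of alpha emission.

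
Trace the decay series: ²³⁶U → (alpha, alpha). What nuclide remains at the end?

Start: (A, Z) = (236, 92).
After α: (232, 90).
After α: (228, 88).
Z = 88 is radium.

Ra-228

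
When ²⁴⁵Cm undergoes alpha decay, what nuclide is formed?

Pu-241

Alpha decay: mass number changes by -4, atomic number by -2.
A: 245 − 4 = 241; Z: 96 − 2 = 94.
Z = 94 is plutonium, so the daughter is ²⁴¹Pu.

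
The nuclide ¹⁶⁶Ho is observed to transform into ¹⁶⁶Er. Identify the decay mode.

ΔA = 166 − 166 = 0; ΔZ = 68 − 67 = +1.
A is unchanged and Z rises by 1 — a neutron has become a proton (β⁻ decay).

beta-minus decay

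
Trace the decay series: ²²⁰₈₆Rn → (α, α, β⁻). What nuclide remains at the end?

Start: (A, Z) = (220, 86).
After α: (216, 84).
After α: (212, 82).
After β⁻: (212, 83).
Z = 83 is bismuth.

Bi-212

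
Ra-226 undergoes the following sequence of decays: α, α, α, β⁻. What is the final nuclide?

Bi-214

Start: (A, Z) = (226, 88).
After α: (222, 86).
After α: (218, 84).
After α: (214, 82).
After β⁻: (214, 83).
Z = 83 is bismuth.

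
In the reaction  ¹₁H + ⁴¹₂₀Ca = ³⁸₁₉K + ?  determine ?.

alpha particle

Conserve mass number: 1 + 41 = 38 + A, so A = 4.
Conserve atomic number: 1 + 20 = 19 + Z, so Z = 2.
A = 4 and Z = 2 is ⁴₂He — an alpha particle.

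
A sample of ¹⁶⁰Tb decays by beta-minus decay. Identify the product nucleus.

Beta-minus decay: mass number changes by +0, atomic number by +1.
A: 160 = 160; Z: 65 + 1 = 66.
Z = 66 is dysprosium, so the daughter is ¹⁶⁰Dy.

Dy-160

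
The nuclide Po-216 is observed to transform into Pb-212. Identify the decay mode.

ΔA = 212 − 216 = -4; ΔZ = 82 − 84 = -2.
A drops by 4 and Z drops by 2 — the signature of alpha emission.

alpha decay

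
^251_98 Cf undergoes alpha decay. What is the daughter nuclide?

Cm-247

Alpha decay: mass number changes by -4, atomic number by -2.
A: 251 − 4 = 247; Z: 98 − 2 = 96.
Z = 96 is curium, so the daughter is ^247_96 Cm.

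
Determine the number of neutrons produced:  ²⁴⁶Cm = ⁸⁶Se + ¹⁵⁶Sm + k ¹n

4

Conserve mass number: 246 = 86 + 156 + k, so k = 246 − 242 = 4.
Check atomic number: 96 = 34 + 62 + 0 = 96. ✓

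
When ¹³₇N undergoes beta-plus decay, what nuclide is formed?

Beta-plus decay: mass number changes by +0, atomic number by -1.
A: 13 = 13; Z: 7 − 1 = 6.
Z = 6 is carbon, so the daughter is ¹³₆C.

C-13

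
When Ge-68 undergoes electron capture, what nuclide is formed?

Electron capture: mass number changes by +0, atomic number by -1.
A: 68 = 68; Z: 32 − 1 = 31.
Z = 31 is gallium, so the daughter is Ga-68.

Ga-68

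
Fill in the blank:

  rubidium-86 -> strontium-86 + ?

Conserve mass number: 86 = 86 + A, so A = 0.
Conserve atomic number: 37 = 38 + Z, so Z = -1.
A = 0 and Z = -1 is e⁻ — a beta-minus particle.

beta-minus particle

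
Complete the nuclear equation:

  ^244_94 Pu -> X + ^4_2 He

U-240

Conserve mass number: 244 = A + 4, so A = 240.
Conserve atomic number: 94 = Z + 2, so Z = 92.
Z = 92 is uranium, so the species is ^240_92 U.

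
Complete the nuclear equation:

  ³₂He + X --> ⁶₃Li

triton

Conserve mass number: 3 + A = 6, so A = 3.
Conserve atomic number: 2 + Z = 3, so Z = 1.
A = 3 and Z = 1 is ³₁H — a triton.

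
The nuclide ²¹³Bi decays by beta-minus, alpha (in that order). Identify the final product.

Start: (A, Z) = (213, 83).
After β⁻: (213, 84).
After α: (209, 82).
Z = 82 is lead.

Pb-209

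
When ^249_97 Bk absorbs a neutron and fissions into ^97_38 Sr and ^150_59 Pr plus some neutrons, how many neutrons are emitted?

3

Conserve mass number: 250 = 97 + 150 + k, so k = 250 − 247 = 3.
Check atomic number: 97 = 38 + 59 + 0 = 97. ✓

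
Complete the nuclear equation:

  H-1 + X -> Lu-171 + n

Conserve mass number: 1 + A = 171 + 1, so A = 171.
Conserve atomic number: 1 + Z = 71 + 0, so Z = 70.
Z = 70 is ytterbium, so the species is Yb-171.

Yb-171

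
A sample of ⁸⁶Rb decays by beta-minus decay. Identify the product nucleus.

Beta-minus decay: mass number changes by +0, atomic number by +1.
A: 86 = 86; Z: 37 + 1 = 38.
Z = 38 is strontium, so the daughter is ⁸⁶Sr.

Sr-86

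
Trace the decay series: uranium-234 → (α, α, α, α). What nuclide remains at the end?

Po-218

Start: (A, Z) = (234, 92).
After α: (230, 90).
After α: (226, 88).
After α: (222, 86).
After α: (218, 84).
Z = 84 is polonium.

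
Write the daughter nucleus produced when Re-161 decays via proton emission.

Proton emission: mass number changes by -1, atomic number by -1.
A: 161 − 1 = 160; Z: 75 − 1 = 74.
Z = 74 is tungsten, so the daughter is W-160.

W-160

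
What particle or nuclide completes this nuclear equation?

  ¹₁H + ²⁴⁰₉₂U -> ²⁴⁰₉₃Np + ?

neutron

Conserve mass number: 1 + 240 = 240 + A, so A = 1.
Conserve atomic number: 1 + 92 = 93 + Z, so Z = 0.
A = 1 and Z = 0 is ¹₀n — a neutron.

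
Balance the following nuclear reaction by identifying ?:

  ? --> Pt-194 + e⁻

Conserve mass number: A = 194 + 0, so A = 194.
Conserve atomic number: Z = 78 − 1, so Z = 77.
Z = 77 is iridium, so the species is Ir-194.

Ir-194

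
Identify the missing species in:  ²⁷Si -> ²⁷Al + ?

Conserve mass number: 27 = 27 + A, so A = 0.
Conserve atomic number: 14 = 13 + Z, so Z = 1.
A = 0 and Z = 1 is e⁺ — a positron.

positron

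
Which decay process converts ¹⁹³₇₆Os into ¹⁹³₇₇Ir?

beta-minus decay

ΔA = 193 − 193 = 0; ΔZ = 77 − 76 = +1.
A is unchanged and Z rises by 1 — a neutron has become a proton (β⁻ decay).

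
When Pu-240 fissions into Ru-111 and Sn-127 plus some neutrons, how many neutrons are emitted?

2

Conserve mass number: 240 = 111 + 127 + k, so k = 240 − 238 = 2.
Check atomic number: 94 = 44 + 50 + 0 = 94. ✓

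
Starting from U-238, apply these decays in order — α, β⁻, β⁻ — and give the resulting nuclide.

Start: (A, Z) = (238, 92).
After α: (234, 90).
After β⁻: (234, 91).
After β⁻: (234, 92).
Z = 92 is uranium.

U-234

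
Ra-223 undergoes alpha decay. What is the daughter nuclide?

Alpha decay: mass number changes by -4, atomic number by -2.
A: 223 − 4 = 219; Z: 88 − 2 = 86.
Z = 86 is radon, so the daughter is Rn-219.

Rn-219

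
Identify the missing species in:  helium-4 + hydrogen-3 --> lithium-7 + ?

gamma ray

Conserve mass number: 4 + 3 = 7 + A, so A = 0.
Conserve atomic number: 2 + 1 = 3 + Z, so Z = 0.
A = 0 and Z = 0 is γ — a gamma ray.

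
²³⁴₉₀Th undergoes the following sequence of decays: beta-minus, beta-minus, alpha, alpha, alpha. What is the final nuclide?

Rn-222

Start: (A, Z) = (234, 90).
After β⁻: (234, 91).
After β⁻: (234, 92).
After α: (230, 90).
After α: (226, 88).
After α: (222, 86).
Z = 86 is radon.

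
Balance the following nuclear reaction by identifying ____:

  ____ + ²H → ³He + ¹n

deuteron

Conserve mass number: A + 2 = 3 + 1, so A = 2.
Conserve atomic number: Z + 1 = 2 + 0, so Z = 1.
A = 2 and Z = 1 is ²H — a deuteron.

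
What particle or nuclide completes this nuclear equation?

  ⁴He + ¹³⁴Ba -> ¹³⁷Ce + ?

Conserve mass number: 4 + 134 = 137 + A, so A = 1.
Conserve atomic number: 2 + 56 = 58 + Z, so Z = 0.
A = 1 and Z = 0 is ¹n — a neutron.

neutron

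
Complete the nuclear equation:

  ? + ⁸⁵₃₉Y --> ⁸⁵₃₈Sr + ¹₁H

Conserve mass number: A + 85 = 85 + 1, so A = 1.
Conserve atomic number: Z + 39 = 38 + 1, so Z = 0.
A = 1 and Z = 0 is ¹₀n — a neutron.

neutron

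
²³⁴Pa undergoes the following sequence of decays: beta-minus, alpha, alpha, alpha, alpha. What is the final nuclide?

Start: (A, Z) = (234, 91).
After β⁻: (234, 92).
After α: (230, 90).
After α: (226, 88).
After α: (222, 86).
After α: (218, 84).
Z = 84 is polonium.

Po-218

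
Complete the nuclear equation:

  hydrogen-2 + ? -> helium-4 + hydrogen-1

Conserve mass number: 2 + A = 4 + 1, so A = 3.
Conserve atomic number: 1 + Z = 2 + 1, so Z = 2.
Z = 2 is helium, so the species is helium-3.

He-3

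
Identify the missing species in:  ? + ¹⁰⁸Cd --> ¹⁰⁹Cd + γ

neutron

Conserve mass number: A + 108 = 109 + 0, so A = 1.
Conserve atomic number: Z + 48 = 48 + 0, so Z = 0.
A = 1 and Z = 0 is ¹n — a neutron.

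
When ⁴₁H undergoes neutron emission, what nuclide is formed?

Neutron emission: mass number changes by -1, atomic number by +0.
A: 4 − 1 = 3; Z: 1 = 1.
Z = 1 is hydrogen, so the daughter is ³₁H.

H-3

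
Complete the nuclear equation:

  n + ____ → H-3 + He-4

Li-6

Conserve mass number: 1 + A = 3 + 4, so A = 6.
Conserve atomic number: 0 + Z = 1 + 2, so Z = 3.
Z = 3 is lithium, so the species is Li-6.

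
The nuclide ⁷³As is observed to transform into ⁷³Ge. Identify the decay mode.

beta-plus decay or electron capture

ΔA = 73 − 73 = 0; ΔZ = 32 − 33 = -1.
A is unchanged and Z drops by 1 — a proton has become a neutron (β⁺ emission or electron capture).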